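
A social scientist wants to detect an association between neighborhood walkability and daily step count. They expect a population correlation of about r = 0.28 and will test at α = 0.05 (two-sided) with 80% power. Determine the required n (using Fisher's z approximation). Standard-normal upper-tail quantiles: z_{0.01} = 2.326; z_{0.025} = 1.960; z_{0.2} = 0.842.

n = 98

Fisher's z: C = ½·ln((1+r)/(1−r)) = ½·ln(1.7778) = 0.2877.
n = ((z_{α/2} + z_β)/C)² + 3.
(1.960 + 0.842) / 0.2877 = 2.802 / 0.2877 = 9.739.
n = 9.739² + 3 = 94.85 + 3 = 97.9.
Round up.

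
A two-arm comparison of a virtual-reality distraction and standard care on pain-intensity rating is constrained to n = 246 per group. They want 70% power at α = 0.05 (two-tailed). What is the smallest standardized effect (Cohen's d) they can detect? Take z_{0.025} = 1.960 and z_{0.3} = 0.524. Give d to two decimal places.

d_min ≈ 0.22

For two independent groups of n = 246 each: d_min = (z_{α/2} + z_β)·√(2/n).
z-sum = 1.960 + 0.524 = 2.484.
d_min = 2.484 × √(2/246) = 2.484 × 0.0902 = 0.224.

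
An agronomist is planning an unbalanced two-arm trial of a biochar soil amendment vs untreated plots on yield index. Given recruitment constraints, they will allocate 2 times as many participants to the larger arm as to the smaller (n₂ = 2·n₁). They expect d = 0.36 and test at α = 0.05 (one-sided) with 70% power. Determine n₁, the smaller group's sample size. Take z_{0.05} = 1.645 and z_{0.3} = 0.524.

With allocation ratio k = n₂/n₁ = 2, Var(x̄₁−x̄₂) = σ²(1/n₁ + 1/(k·n₁)) = σ²·(k+1)/(k·n₁).
So n₁ = (1 + 1/k)·((z_{α} + z_β)/d)² = 1.500 × (2.169/0.36)².
n₁ = 1.500 × 36.30 = 54.5.
Round up: n₁ = 55, giving n₂ = 2 × 55 = 110.

n₁ = 55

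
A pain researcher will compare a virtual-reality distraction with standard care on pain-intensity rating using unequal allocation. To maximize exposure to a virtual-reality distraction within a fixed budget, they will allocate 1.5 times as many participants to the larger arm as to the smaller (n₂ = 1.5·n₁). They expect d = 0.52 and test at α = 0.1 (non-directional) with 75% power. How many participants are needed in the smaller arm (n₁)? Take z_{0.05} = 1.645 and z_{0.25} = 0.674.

With allocation ratio k = n₂/n₁ = 1.5, Var(x̄₁−x̄₂) = σ²(1/n₁ + 1/(k·n₁)) = σ²·(k+1)/(k·n₁).
So n₁ = (1 + 1/k)·((z_{α/2} + z_β)/d)² = 1.667 × (2.319/0.52)².
n₁ = 1.667 × 19.89 = 33.1.
Round up: n₁ = 34, giving n₂ = 1.5 × 34 = 51.

n₁ = 34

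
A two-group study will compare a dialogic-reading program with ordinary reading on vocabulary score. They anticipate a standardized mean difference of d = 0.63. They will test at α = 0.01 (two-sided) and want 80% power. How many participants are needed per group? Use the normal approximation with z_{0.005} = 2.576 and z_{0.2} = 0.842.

For two independent groups with equal n: n = 2·((z_{α/2} + z_β) / d)².
z_{α/2} + z_β = 2.576 + 0.842 = 3.418.
n = 2 × (3.418 / 0.63)² = 2 × 5.425² = 2 × 29.43 = 58.9.
Round up to the next whole participant.

n = 59 per group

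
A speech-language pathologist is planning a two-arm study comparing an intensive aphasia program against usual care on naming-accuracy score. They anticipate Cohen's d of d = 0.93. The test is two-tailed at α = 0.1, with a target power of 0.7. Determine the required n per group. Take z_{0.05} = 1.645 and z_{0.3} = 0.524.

For two independent groups with equal n: n = 2·((z_{α/2} + z_β) / d)².
z_{α/2} + z_β = 1.645 + 0.524 = 2.169.
n = 2 × (2.169 / 0.93)² = 2 × 2.332² = 2 × 5.44 = 10.9.
Round up to the next whole participant.

n = 11 per group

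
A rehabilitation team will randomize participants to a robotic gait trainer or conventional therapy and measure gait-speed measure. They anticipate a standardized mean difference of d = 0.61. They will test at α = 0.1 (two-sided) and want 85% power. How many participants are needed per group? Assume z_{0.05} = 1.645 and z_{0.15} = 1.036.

For two independent groups with equal n: n = 2·((z_{α/2} + z_β) / d)².
z_{α/2} + z_β = 1.645 + 1.036 = 2.681.
n = 2 × (2.681 / 0.61)² = 2 × 4.395² = 2 × 19.32 = 38.6.
Round up to the next whole participant.

n = 39 per group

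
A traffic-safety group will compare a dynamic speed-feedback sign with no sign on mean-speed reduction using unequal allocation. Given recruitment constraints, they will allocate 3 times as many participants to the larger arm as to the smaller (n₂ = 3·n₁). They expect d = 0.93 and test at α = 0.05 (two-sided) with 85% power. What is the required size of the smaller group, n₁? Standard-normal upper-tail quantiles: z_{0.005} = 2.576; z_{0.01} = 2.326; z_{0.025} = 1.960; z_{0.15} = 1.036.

With allocation ratio k = n₂/n₁ = 3, Var(x̄₁−x̄₂) = σ²(1/n₁ + 1/(k·n₁)) = σ²·(k+1)/(k·n₁).
So n₁ = (1 + 1/k)·((z_{α/2} + z_β)/d)² = 1.333 × (2.996/0.93)².
n₁ = 1.333 × 10.38 = 13.8.
Round up: n₁ = 14, giving n₂ = 3 × 14 = 42.

n₁ = 14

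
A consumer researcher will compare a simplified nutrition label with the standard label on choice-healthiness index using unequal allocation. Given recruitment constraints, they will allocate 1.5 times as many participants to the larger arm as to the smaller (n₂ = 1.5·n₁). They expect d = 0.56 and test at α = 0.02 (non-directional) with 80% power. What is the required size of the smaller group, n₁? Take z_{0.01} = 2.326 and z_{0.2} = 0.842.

n₁ = 54

With allocation ratio k = n₂/n₁ = 1.5, Var(x̄₁−x̄₂) = σ²(1/n₁ + 1/(k·n₁)) = σ²·(k+1)/(k·n₁).
So n₁ = (1 + 1/k)·((z_{α/2} + z_β)/d)² = 1.667 × (3.168/0.56)².
n₁ = 1.667 × 32.00 = 53.3.
Round up: n₁ = 54, giving n₂ = 1.5 × 54 = 81.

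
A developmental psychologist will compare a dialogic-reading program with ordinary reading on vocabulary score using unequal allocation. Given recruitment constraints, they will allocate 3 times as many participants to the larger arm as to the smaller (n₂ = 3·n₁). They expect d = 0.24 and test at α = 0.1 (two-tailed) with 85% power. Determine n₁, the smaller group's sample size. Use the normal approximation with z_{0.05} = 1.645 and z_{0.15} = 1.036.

With allocation ratio k = n₂/n₁ = 3, Var(x̄₁−x̄₂) = σ²(1/n₁ + 1/(k·n₁)) = σ²·(k+1)/(k·n₁).
So n₁ = (1 + 1/k)·((z_{α/2} + z_β)/d)² = 1.333 × (2.681/0.24)².
n₁ = 1.333 × 124.79 = 166.4.
Round up: n₁ = 167, giving n₂ = 3 × 167 = 501.

n₁ = 167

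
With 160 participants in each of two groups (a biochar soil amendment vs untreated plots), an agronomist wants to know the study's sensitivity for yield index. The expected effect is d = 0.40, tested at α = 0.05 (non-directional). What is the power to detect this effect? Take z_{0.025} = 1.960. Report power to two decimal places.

power ≈ 0.95

For two equal groups, power = Φ(d·√(n/2) − z_{α/2}).
d·√(n/2) = 0.40 × √(160/2) = 0.40 × 8.944 = 3.578.
z_β = 3.578 − 1.960 = 1.618.
Power = Φ(1.618) = 0.947.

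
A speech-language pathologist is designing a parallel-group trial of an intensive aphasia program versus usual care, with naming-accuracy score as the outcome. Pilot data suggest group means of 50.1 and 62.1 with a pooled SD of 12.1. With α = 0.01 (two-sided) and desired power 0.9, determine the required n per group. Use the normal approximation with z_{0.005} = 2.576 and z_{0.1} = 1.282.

n = 31 per group

Cohen's d = |M₁ − M₂| / SD_pooled = |50.1 − 62.1| / 12.1 = 12.0 / 12.1 = 0.992.
For two independent groups with equal n: n = 2·((z_{α/2} + z_β) / d)².
z_{α/2} + z_β = 2.576 + 1.282 = 3.858.
n = 2 × (3.858 / 0.992)² = 2 × 3.889² = 2 × 15.13 = 30.3.
Round up to the next whole participant.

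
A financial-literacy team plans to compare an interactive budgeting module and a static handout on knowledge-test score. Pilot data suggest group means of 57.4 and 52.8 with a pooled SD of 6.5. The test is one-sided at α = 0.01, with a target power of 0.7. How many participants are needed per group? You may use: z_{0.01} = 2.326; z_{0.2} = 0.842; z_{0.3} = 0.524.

Cohen's d = |M₁ − M₂| / SD_pooled = |57.4 − 52.8| / 6.5 = 4.6 / 6.5 = 0.708.
For two independent groups with equal n: n = 2·((z_{α} + z_β) / d)².
z_{α} + z_β = 2.326 + 0.524 = 2.850.
n = 2 × (2.850 / 0.708)² = 2 × 4.025² = 2 × 16.20 = 32.4.
Round up to the next whole participant.

n = 33 per group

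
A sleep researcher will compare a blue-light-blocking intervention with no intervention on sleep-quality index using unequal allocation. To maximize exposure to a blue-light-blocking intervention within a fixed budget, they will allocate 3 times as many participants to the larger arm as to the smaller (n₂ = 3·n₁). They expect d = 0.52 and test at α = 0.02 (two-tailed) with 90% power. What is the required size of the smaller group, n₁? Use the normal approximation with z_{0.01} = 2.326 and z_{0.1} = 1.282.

n₁ = 65

With allocation ratio k = n₂/n₁ = 3, Var(x̄₁−x̄₂) = σ²(1/n₁ + 1/(k·n₁)) = σ²·(k+1)/(k·n₁).
So n₁ = (1 + 1/k)·((z_{α/2} + z_β)/d)² = 1.333 × (3.608/0.52)².
n₁ = 1.333 × 48.14 = 64.2.
Round up: n₁ = 65, giving n₂ = 3 × 65 = 195.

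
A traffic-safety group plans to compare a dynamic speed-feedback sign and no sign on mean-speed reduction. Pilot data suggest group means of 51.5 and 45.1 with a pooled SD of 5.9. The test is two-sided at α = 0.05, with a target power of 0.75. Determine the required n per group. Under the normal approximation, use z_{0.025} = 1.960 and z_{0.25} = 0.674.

Cohen's d = |M₁ − M₂| / SD_pooled = |51.5 − 45.1| / 5.9 = 6.4 / 5.9 = 1.085.
For two independent groups with equal n: n = 2·((z_{α/2} + z_β) / d)².
z_{α/2} + z_β = 1.960 + 0.674 = 2.634.
n = 2 × (2.634 / 1.085)² = 2 × 2.428² = 2 × 5.89 = 11.8.
Round up to the next whole participant.

n = 12 per group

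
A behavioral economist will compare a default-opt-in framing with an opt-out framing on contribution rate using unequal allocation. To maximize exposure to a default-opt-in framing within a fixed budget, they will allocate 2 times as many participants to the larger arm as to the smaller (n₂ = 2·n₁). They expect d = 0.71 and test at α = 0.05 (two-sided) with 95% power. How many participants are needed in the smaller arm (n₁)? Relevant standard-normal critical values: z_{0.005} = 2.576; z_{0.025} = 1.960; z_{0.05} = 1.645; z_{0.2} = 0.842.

With allocation ratio k = n₂/n₁ = 2, Var(x̄₁−x̄₂) = σ²(1/n₁ + 1/(k·n₁)) = σ²·(k+1)/(k·n₁).
So n₁ = (1 + 1/k)·((z_{α/2} + z_β)/d)² = 1.500 × (3.605/0.71)².
n₁ = 1.500 × 25.78 = 38.7.
Round up: n₁ = 39, giving n₂ = 2 × 39 = 78.

n₁ = 39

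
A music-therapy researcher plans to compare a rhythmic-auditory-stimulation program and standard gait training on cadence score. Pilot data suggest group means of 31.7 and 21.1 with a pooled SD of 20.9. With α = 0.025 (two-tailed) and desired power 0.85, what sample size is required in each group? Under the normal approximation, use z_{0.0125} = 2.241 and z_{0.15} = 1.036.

n = 84 per group

Cohen's d = |M₁ − M₂| / SD_pooled = |31.7 − 21.1| / 20.9 = 10.6 / 20.9 = 0.507.
For two independent groups with equal n: n = 2·((z_{α/2} + z_β) / d)².
z_{α/2} + z_β = 2.241 + 1.036 = 3.277.
n = 2 × (3.277 / 0.507)² = 2 × 6.464² = 2 × 41.78 = 83.6.
Round up to the next whole participant.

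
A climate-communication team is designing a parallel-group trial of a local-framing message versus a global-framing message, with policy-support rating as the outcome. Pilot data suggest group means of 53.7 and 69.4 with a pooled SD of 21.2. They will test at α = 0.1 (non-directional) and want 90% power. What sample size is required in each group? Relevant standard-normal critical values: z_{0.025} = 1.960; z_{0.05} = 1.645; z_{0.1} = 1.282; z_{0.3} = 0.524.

n = 32 per group

Cohen's d = |M₁ − M₂| / SD_pooled = |53.7 − 69.4| / 21.2 = 15.7 / 21.2 = 0.741.
For two independent groups with equal n: n = 2·((z_{α/2} + z_β) / d)².
z_{α/2} + z_β = 1.645 + 1.282 = 2.927.
n = 2 × (2.927 / 0.741)² = 2 × 3.950² = 2 × 15.60 = 31.2.
Round up to the next whole participant.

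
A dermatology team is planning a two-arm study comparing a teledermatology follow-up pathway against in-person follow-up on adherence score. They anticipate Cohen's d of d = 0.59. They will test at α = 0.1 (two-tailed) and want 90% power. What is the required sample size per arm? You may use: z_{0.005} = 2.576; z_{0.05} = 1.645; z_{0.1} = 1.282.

For two independent groups with equal n: n = 2·((z_{α/2} + z_β) / d)².
z_{α/2} + z_β = 1.645 + 1.282 = 2.927.
n = 2 × (2.927 / 0.59)² = 2 × 4.961² = 2 × 24.61 = 49.2.
Round up to the next whole participant.

n = 50 per group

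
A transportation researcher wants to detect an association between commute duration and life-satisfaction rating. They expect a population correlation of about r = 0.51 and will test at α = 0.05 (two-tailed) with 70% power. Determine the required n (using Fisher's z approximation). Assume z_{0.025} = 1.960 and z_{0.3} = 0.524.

n = 23

Fisher's z: C = ½·ln((1+r)/(1−r)) = ½·ln(3.0816) = 0.5627.
n = ((z_{α/2} + z_β)/C)² + 3.
(1.960 + 0.524) / 0.5627 = 2.484 / 0.5627 = 4.414.
n = 4.414² + 3 = 19.49 + 3 = 22.5.
Round up.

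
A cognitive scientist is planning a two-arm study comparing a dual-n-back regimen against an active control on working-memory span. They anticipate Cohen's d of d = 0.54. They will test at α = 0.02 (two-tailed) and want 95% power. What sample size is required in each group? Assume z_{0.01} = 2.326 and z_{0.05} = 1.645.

For two independent groups with equal n: n = 2·((z_{α/2} + z_β) / d)².
z_{α/2} + z_β = 2.326 + 1.645 = 3.971.
n = 2 × (3.971 / 0.54)² = 2 × 7.354² = 2 × 54.08 = 108.2.
Round up to the next whole participant.

n = 109 per group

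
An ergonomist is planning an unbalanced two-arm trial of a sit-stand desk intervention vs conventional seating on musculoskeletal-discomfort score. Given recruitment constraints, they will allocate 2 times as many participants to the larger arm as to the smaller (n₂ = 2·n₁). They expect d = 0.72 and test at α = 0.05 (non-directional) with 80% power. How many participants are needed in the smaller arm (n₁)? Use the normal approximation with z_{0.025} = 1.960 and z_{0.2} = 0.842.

n₁ = 23

With allocation ratio k = n₂/n₁ = 2, Var(x̄₁−x̄₂) = σ²(1/n₁ + 1/(k·n₁)) = σ²·(k+1)/(k·n₁).
So n₁ = (1 + 1/k)·((z_{α/2} + z_β)/d)² = 1.500 × (2.802/0.72)².
n₁ = 1.500 × 15.15 = 22.7.
Round up: n₁ = 23, giving n₂ = 2 × 23 = 46.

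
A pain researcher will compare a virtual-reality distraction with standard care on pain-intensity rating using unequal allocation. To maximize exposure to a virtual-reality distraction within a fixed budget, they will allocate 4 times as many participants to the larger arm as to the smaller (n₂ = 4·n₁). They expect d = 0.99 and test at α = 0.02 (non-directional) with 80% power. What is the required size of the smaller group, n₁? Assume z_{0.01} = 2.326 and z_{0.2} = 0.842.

With allocation ratio k = n₂/n₁ = 4, Var(x̄₁−x̄₂) = σ²(1/n₁ + 1/(k·n₁)) = σ²·(k+1)/(k·n₁).
So n₁ = (1 + 1/k)·((z_{α/2} + z_β)/d)² = 1.250 × (3.168/0.99)².
n₁ = 1.250 × 10.24 = 12.8.
Round up: n₁ = 13, giving n₂ = 4 × 13 = 52.

n₁ = 13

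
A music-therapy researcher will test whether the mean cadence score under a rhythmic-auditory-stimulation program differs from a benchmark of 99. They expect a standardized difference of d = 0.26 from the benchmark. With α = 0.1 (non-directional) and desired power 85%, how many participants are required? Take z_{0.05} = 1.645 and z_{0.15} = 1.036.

n = 107

For a one-sample test: n = ((z_{α/2} + z_β) / d)².
z_{α/2} + z_β = 1.645 + 1.036 = 2.681.
n = (2.681 / 0.26)² = 10.312² = 106.33.
Round up.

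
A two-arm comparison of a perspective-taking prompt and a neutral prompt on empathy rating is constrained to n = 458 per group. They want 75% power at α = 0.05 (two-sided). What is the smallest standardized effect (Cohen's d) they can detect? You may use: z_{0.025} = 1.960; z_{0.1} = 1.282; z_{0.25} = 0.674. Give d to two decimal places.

For two independent groups of n = 458 each: d_min = (z_{α/2} + z_β)·√(2/n).
z-sum = 1.960 + 0.674 = 2.634.
d_min = 2.634 × √(2/458) = 2.634 × 0.0661 = 0.174.

d_min ≈ 0.17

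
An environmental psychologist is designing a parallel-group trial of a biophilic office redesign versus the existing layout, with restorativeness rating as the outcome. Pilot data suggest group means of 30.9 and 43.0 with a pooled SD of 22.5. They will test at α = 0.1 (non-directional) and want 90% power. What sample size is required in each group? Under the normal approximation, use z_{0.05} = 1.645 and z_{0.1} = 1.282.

Cohen's d = |M₁ − M₂| / SD_pooled = |30.9 − 43.0| / 22.5 = 12.1 / 22.5 = 0.538.
For two independent groups with equal n: n = 2·((z_{α/2} + z_β) / d)².
z_{α/2} + z_β = 1.645 + 1.282 = 2.927.
n = 2 × (2.927 / 0.538)² = 2 × 5.441² = 2 × 29.60 = 59.2.
Round up to the next whole participant.

n = 60 per group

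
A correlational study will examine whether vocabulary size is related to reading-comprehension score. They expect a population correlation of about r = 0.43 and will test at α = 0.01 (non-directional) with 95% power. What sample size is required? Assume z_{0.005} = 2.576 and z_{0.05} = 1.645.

Fisher's z: C = ½·ln((1+r)/(1−r)) = ½·ln(2.5088) = 0.4599.
n = ((z_{α/2} + z_β)/C)² + 3.
(2.576 + 1.645) / 0.4599 = 4.221 / 0.4599 = 9.178.
n = 9.178² + 3 = 84.24 + 3 = 87.2.
Round up.

n = 88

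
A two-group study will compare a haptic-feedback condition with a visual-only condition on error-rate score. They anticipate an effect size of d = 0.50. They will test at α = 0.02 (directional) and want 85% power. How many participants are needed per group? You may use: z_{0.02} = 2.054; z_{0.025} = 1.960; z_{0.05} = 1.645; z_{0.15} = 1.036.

n = 77 per group

For two independent groups with equal n: n = 2·((z_{α} + z_β) / d)².
z_{α} + z_β = 2.054 + 1.036 = 3.090.
n = 2 × (3.090 / 0.50)² = 2 × 6.180² = 2 × 38.19 = 76.4.
Round up to the next whole participant.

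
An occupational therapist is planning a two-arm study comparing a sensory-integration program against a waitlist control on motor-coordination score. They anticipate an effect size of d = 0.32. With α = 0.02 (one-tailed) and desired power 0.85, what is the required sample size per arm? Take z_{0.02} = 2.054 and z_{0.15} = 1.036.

For two independent groups with equal n: n = 2·((z_{α} + z_β) / d)².
z_{α} + z_β = 2.054 + 1.036 = 3.090.
n = 2 × (3.090 / 0.32)² = 2 × 9.656² = 2 × 93.24 = 186.5.
Round up to the next whole participant.

n = 187 per group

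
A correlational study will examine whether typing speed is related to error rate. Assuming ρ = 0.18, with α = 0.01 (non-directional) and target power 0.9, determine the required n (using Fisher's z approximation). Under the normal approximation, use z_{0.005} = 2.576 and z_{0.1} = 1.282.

n = 453

Fisher's z: C = ½·ln((1+r)/(1−r)) = ½·ln(1.4390) = 0.1820.
n = ((z_{α/2} + z_β)/C)² + 3.
(2.576 + 1.282) / 0.1820 = 3.858 / 0.1820 = 21.198.
n = 21.198² + 3 = 449.35 + 3 = 452.3.
Round up.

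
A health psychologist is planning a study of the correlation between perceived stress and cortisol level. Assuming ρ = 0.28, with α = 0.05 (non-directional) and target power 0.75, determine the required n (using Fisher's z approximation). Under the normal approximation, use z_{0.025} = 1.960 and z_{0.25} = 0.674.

Fisher's z: C = ½·ln((1+r)/(1−r)) = ½·ln(1.7778) = 0.2877.
n = ((z_{α/2} + z_β)/C)² + 3.
(1.960 + 0.674) / 0.2877 = 2.634 / 0.2877 = 9.155.
n = 9.155² + 3 = 83.82 + 3 = 86.8.
Round up.

n = 87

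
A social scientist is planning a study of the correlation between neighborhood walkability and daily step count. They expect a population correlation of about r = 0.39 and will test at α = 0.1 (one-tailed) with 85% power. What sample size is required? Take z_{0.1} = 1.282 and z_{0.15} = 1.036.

n = 35

Fisher's z: C = ½·ln((1+r)/(1−r)) = ½·ln(2.2787) = 0.4118.
n = ((z_{α} + z_β)/C)² + 3.
(1.282 + 1.036) / 0.4118 = 2.318 / 0.4118 = 5.629.
n = 5.629² + 3 = 31.69 + 3 = 34.7.
Round up.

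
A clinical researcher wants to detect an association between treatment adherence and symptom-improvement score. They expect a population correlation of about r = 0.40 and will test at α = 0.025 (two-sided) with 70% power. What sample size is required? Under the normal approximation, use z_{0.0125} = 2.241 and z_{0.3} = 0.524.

n = 46

Fisher's z: C = ½·ln((1+r)/(1−r)) = ½·ln(2.3333) = 0.4236.
n = ((z_{α/2} + z_β)/C)² + 3.
(2.241 + 0.524) / 0.4236 = 2.765 / 0.4236 = 6.527.
n = 6.527² + 3 = 42.61 + 3 = 45.6.
Round up.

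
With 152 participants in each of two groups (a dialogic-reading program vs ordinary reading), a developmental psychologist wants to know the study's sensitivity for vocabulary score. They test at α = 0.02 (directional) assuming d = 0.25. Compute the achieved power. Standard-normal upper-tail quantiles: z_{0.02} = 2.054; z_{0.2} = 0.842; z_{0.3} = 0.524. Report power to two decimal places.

For two equal groups, power = Φ(d·√(n/2) − z_{α}).
d·√(n/2) = 0.25 × √(152/2) = 0.25 × 8.718 = 2.179.
z_β = 2.179 − 2.054 = 0.125.
Power = Φ(0.125) = 0.550.

power ≈ 0.55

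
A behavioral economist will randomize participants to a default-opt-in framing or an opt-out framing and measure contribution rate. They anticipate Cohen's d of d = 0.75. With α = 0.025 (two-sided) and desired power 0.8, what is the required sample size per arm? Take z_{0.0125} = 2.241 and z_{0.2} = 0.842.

For two independent groups with equal n: n = 2·((z_{α/2} + z_β) / d)².
z_{α/2} + z_β = 2.241 + 0.842 = 3.083.
n = 2 × (3.083 / 0.75)² = 2 × 4.111² = 2 × 16.90 = 33.8.
Round up to the next whole participant.

n = 34 per group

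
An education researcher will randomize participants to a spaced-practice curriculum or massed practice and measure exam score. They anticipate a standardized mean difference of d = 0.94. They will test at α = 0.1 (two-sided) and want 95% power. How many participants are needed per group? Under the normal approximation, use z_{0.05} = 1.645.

For two independent groups with equal n: n = 2·((z_{α/2} + z_β) / d)².
z_{α/2} + z_β = 1.645 + 1.645 = 3.290.
n = 2 × (3.290 / 0.94)² = 2 × 3.500² = 2 × 12.25 = 24.5.
Round up to the next whole participant.

n = 25 per group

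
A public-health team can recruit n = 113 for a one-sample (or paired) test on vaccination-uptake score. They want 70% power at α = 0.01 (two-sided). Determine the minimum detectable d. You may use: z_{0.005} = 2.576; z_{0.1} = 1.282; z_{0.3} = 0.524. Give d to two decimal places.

For a single sample (or paired design) of n = 113: d_min = (z_{α/2} + z_β)/√n.
z-sum = 2.576 + 0.524 = 3.100.
d_min = 3.100 / √113 = 3.100 / 10.630 = 0.292.

d_min ≈ 0.29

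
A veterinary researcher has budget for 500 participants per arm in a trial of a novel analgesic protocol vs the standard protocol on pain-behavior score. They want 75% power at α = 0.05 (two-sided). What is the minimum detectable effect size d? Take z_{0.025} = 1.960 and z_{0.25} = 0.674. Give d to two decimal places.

For two independent groups of n = 500 each: d_min = (z_{α/2} + z_β)·√(2/n).
z-sum = 1.960 + 0.674 = 2.634.
d_min = 2.634 × √(2/500) = 2.634 × 0.0632 = 0.167.

d_min ≈ 0.17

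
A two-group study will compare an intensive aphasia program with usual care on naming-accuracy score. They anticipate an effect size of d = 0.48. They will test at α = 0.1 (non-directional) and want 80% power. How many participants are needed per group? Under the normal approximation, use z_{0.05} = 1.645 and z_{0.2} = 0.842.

For two independent groups with equal n: n = 2·((z_{α/2} + z_β) / d)².
z_{α/2} + z_β = 1.645 + 0.842 = 2.487.
n = 2 × (2.487 / 0.48)² = 2 × 5.181² = 2 × 26.85 = 53.7.
Round up to the next whole participant.

n = 54 per group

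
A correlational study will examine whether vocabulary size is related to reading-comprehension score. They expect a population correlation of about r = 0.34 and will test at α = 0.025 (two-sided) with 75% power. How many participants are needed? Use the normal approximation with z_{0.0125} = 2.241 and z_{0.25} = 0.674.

n = 71

Fisher's z: C = ½·ln((1+r)/(1−r)) = ½·ln(2.0303) = 0.3541.
n = ((z_{α/2} + z_β)/C)² + 3.
(2.241 + 0.674) / 0.3541 = 2.915 / 0.3541 = 8.232.
n = 8.232² + 3 = 67.77 + 3 = 70.8.
Round up.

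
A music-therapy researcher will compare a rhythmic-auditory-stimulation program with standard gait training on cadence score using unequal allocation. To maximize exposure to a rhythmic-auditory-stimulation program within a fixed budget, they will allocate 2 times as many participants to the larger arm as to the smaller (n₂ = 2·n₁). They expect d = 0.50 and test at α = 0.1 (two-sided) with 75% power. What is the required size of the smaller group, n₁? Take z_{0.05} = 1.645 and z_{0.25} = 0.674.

n₁ = 33

With allocation ratio k = n₂/n₁ = 2, Var(x̄₁−x̄₂) = σ²(1/n₁ + 1/(k·n₁)) = σ²·(k+1)/(k·n₁).
So n₁ = (1 + 1/k)·((z_{α/2} + z_β)/d)² = 1.500 × (2.319/0.50)².
n₁ = 1.500 × 21.51 = 32.3.
Round up: n₁ = 33, giving n₂ = 2 × 33 = 66.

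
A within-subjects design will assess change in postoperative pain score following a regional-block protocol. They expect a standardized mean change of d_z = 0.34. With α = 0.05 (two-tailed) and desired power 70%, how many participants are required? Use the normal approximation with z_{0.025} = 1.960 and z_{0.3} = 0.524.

n = 54 pairs

For a paired (one-sample on differences) test: n = ((z_{α/2} + z_β) / d)².
z_{α/2} + z_β = 1.960 + 0.524 = 2.484.
n = (2.484 / 0.34)² = 7.306² = 53.38.
Round up.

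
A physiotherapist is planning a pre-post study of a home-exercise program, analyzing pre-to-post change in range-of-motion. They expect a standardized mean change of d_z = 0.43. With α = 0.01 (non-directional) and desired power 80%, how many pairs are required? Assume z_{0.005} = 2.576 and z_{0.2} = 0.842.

For a paired (one-sample on differences) test: n = ((z_{α/2} + z_β) / d)².
z_{α/2} + z_β = 2.576 + 0.842 = 3.418.
n = (3.418 / 0.43)² = 7.949² = 63.18.
Round up.

n = 64 pairs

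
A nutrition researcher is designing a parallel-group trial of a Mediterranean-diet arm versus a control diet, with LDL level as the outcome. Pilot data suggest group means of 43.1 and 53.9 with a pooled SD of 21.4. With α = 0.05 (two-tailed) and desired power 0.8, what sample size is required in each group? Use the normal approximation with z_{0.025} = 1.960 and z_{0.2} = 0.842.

n = 62 per group

Cohen's d = |M₁ − M₂| / SD_pooled = |43.1 − 53.9| / 21.4 = 10.8 / 21.4 = 0.505.
For two independent groups with equal n: n = 2·((z_{α/2} + z_β) / d)².
z_{α/2} + z_β = 1.960 + 0.842 = 2.802.
n = 2 × (2.802 / 0.505)² = 2 × 5.549² = 2 × 30.79 = 61.6.
Round up to the next whole participant.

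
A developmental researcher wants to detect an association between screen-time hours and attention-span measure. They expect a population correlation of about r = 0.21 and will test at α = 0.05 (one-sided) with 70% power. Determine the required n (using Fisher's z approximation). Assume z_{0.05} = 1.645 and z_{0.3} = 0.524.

Fisher's z: C = ½·ln((1+r)/(1−r)) = ½·ln(1.5316) = 0.2132.
n = ((z_{α} + z_β)/C)² + 3.
(1.645 + 0.524) / 0.2132 = 2.169 / 0.2132 = 10.174.
n = 10.174² + 3 = 103.50 + 3 = 106.5.
Round up.

n = 107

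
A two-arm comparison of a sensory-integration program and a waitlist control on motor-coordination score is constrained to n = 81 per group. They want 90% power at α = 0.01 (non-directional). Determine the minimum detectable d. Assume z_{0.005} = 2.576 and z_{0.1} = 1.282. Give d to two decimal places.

d_min ≈ 0.61

For two independent groups of n = 81 each: d_min = (z_{α/2} + z_β)·√(2/n).
z-sum = 2.576 + 1.282 = 3.858.
d_min = 3.858 × √(2/81) = 3.858 × 0.1571 = 0.606.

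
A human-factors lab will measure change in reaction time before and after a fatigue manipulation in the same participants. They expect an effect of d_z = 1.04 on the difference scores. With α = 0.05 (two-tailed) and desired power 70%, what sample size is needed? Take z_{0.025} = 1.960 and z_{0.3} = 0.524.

For a paired (one-sample on differences) test: n = ((z_{α/2} + z_β) / d)².
z_{α/2} + z_β = 1.960 + 0.524 = 2.484.
n = (2.484 / 1.04)² = 2.388² = 5.70.
Round up.

n = 6 pairs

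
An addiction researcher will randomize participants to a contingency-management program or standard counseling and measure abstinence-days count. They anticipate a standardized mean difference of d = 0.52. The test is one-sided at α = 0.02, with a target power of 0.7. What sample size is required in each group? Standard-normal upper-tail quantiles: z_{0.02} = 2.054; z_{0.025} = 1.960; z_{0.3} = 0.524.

For two independent groups with equal n: n = 2·((z_{α} + z_β) / d)².
z_{α} + z_β = 2.054 + 0.524 = 2.578.
n = 2 × (2.578 / 0.52)² = 2 × 4.958² = 2 × 24.58 = 49.2.
Round up to the next whole participant.

n = 50 per group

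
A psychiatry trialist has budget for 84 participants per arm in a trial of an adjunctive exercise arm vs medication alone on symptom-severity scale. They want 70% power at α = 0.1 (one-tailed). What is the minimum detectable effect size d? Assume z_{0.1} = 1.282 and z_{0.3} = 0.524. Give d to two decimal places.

For two independent groups of n = 84 each: d_min = (z_{α} + z_β)·√(2/n).
z-sum = 1.282 + 0.524 = 1.806.
d_min = 1.806 × √(2/84) = 1.806 × 0.1543 = 0.279.

d_min ≈ 0.28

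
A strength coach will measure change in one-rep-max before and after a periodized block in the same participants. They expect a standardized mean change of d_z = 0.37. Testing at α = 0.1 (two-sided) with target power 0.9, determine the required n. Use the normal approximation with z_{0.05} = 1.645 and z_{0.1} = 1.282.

For a paired (one-sample on differences) test: n = ((z_{α/2} + z_β) / d)².
z_{α/2} + z_β = 1.645 + 1.282 = 2.927.
n = (2.927 / 0.37)² = 7.911² = 62.58.
Round up.

n = 63 pairs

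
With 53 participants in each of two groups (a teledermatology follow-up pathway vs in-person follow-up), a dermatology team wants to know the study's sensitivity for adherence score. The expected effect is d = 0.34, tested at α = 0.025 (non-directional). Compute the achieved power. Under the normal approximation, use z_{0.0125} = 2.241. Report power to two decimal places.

For two equal groups, power = Φ(d·√(n/2) − z_{α/2}).
d·√(n/2) = 0.34 × √(53/2) = 0.34 × 5.148 = 1.750.
z_β = 1.750 − 2.241 = -0.491.
Power = Φ(-0.491) = 0.312.

power ≈ 0.31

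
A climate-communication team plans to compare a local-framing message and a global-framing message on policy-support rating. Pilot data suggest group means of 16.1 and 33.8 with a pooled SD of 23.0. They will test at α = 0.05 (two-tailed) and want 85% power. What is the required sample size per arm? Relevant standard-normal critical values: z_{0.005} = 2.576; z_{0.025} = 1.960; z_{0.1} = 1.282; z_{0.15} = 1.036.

Cohen's d = |M₁ − M₂| / SD_pooled = |16.1 − 33.8| / 23.0 = 17.7 / 23.0 = 0.770.
For two independent groups with equal n: n = 2·((z_{α/2} + z_β) / d)².
z_{α/2} + z_β = 1.960 + 1.036 = 2.996.
n = 2 × (2.996 / 0.770)² = 2 × 3.891² = 2 × 15.14 = 30.3.
Round up to the next whole participant.

n = 31 per group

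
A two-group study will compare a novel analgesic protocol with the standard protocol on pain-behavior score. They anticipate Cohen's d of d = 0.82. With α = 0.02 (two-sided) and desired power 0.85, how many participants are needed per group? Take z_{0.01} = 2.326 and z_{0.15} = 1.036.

For two independent groups with equal n: n = 2·((z_{α/2} + z_β) / d)².
z_{α/2} + z_β = 2.326 + 1.036 = 3.362.
n = 2 × (3.362 / 0.82)² = 2 × 4.100² = 2 × 16.81 = 33.6.
Round up to the next whole participant.

n = 34 per group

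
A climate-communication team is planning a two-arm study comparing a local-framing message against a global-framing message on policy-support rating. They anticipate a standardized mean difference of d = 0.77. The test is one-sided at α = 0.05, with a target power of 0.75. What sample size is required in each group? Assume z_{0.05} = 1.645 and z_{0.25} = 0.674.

n = 19 per group

For two independent groups with equal n: n = 2·((z_{α} + z_β) / d)².
z_{α} + z_β = 1.645 + 0.674 = 2.319.
n = 2 × (2.319 / 0.77)² = 2 × 3.012² = 2 × 9.07 = 18.1.
Round up to the next whole participant.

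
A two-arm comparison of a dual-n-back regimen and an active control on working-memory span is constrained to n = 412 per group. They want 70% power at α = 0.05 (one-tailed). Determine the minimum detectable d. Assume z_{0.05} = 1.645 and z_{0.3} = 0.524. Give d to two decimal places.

d_min ≈ 0.15

For two independent groups of n = 412 each: d_min = (z_{α} + z_β)·√(2/n).
z-sum = 1.645 + 0.524 = 2.169.
d_min = 2.169 × √(2/412) = 2.169 × 0.0697 = 0.151.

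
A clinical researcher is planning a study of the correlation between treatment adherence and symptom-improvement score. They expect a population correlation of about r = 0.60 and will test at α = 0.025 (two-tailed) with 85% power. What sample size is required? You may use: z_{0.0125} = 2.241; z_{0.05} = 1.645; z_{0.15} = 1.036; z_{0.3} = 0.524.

n = 26

Fisher's z: C = ½·ln((1+r)/(1−r)) = ½·ln(4.0000) = 0.6931.
n = ((z_{α/2} + z_β)/C)² + 3.
(2.241 + 1.036) / 0.6931 = 3.277 / 0.6931 = 4.728.
n = 4.728² + 3 = 22.35 + 3 = 25.4.
Round up.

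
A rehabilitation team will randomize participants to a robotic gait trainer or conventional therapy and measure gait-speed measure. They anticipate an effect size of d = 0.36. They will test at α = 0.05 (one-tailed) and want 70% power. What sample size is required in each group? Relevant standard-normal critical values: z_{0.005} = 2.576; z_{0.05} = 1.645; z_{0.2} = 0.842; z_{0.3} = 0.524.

For two independent groups with equal n: n = 2·((z_{α} + z_β) / d)².
z_{α} + z_β = 1.645 + 0.524 = 2.169.
n = 2 × (2.169 / 0.36)² = 2 × 6.025² = 2 × 36.30 = 72.6.
Round up to the next whole participant.

n = 73 per group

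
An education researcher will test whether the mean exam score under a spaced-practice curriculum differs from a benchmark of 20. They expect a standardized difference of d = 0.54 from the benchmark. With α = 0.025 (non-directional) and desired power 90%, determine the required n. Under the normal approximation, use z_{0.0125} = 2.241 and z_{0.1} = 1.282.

For a one-sample test: n = ((z_{α/2} + z_β) / d)².
z_{α/2} + z_β = 2.241 + 1.282 = 3.523.
n = (3.523 / 0.54)² = 6.524² = 42.56.
Round up.

n = 43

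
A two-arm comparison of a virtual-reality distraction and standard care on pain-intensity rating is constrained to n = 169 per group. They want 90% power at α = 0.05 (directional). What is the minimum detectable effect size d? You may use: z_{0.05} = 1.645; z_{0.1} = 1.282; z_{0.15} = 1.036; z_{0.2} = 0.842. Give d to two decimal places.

For two independent groups of n = 169 each: d_min = (z_{α} + z_β)·√(2/n).
z-sum = 1.645 + 1.282 = 2.927.
d_min = 2.927 × √(2/169) = 2.927 × 0.1088 = 0.318.

d_min ≈ 0.32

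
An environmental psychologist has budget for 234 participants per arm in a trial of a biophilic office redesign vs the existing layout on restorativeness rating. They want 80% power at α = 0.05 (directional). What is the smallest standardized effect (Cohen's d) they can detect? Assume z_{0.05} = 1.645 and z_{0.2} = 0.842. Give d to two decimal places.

d_min ≈ 0.23

For two independent groups of n = 234 each: d_min = (z_{α} + z_β)·√(2/n).
z-sum = 1.645 + 0.842 = 2.487.
d_min = 2.487 × √(2/234) = 2.487 × 0.0925 = 0.230.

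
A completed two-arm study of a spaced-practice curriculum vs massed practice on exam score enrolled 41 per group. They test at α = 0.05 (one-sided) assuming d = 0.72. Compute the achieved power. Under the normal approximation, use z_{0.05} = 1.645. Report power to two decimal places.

power ≈ 0.95

For two equal groups, power = Φ(d·√(n/2) − z_{α}).
d·√(n/2) = 0.72 × √(41/2) = 0.72 × 4.528 = 3.260.
z_β = 3.260 − 1.645 = 1.615.
Power = Φ(1.615) = 0.947.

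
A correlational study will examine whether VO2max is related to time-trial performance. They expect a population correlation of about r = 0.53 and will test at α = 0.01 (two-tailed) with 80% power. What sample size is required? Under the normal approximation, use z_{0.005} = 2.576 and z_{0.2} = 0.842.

Fisher's z: C = ½·ln((1+r)/(1−r)) = ½·ln(3.2553) = 0.5901.
n = ((z_{α/2} + z_β)/C)² + 3.
(2.576 + 0.842) / 0.5901 = 3.418 / 0.5901 = 5.792.
n = 5.792² + 3 = 33.55 + 3 = 36.6.
Round up.

n = 37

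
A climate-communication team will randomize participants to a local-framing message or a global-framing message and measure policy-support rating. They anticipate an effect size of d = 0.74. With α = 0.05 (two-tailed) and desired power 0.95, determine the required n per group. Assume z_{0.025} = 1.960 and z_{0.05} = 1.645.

n = 48 per group

For two independent groups with equal n: n = 2·((z_{α/2} + z_β) / d)².
z_{α/2} + z_β = 1.960 + 1.645 = 3.605.
n = 2 × (3.605 / 0.74)² = 2 × 4.872² = 2 × 23.73 = 47.5.
Round up to the next whole participant.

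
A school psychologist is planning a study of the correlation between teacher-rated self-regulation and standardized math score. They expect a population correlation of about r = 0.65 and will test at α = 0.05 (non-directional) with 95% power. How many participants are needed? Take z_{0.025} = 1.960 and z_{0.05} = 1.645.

n = 25

Fisher's z: C = ½·ln((1+r)/(1−r)) = ½·ln(4.7143) = 0.7753.
n = ((z_{α/2} + z_β)/C)² + 3.
(1.960 + 1.645) / 0.7753 = 3.605 / 0.7753 = 4.650.
n = 4.650² + 3 = 21.62 + 3 = 24.6.
Round up.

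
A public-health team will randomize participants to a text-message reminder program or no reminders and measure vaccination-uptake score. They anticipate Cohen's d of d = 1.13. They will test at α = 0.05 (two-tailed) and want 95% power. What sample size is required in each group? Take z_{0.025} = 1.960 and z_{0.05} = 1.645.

n = 21 per group

For two independent groups with equal n: n = 2·((z_{α/2} + z_β) / d)².
z_{α/2} + z_β = 1.960 + 1.645 = 3.605.
n = 2 × (3.605 / 1.13)² = 2 × 3.190² = 2 × 10.18 = 20.4.
Round up to the next whole participant.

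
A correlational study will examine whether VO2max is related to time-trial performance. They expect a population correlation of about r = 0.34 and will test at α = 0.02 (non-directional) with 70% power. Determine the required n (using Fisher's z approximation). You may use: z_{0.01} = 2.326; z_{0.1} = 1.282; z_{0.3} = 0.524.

Fisher's z: C = ½·ln((1+r)/(1−r)) = ½·ln(2.0303) = 0.3541.
n = ((z_{α/2} + z_β)/C)² + 3.
(2.326 + 0.524) / 0.3541 = 2.850 / 0.3541 = 8.049.
n = 8.049² + 3 = 64.78 + 3 = 67.8.
Round up.

n = 68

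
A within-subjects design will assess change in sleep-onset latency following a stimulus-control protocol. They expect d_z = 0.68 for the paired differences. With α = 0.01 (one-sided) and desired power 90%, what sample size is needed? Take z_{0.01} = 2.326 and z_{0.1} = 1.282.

n = 29 pairs

For a paired (one-sample on differences) test: n = ((z_{α} + z_β) / d)².
z_{α} + z_β = 2.326 + 1.282 = 3.608.
n = (3.608 / 0.68)² = 5.306² = 28.15.
Round up.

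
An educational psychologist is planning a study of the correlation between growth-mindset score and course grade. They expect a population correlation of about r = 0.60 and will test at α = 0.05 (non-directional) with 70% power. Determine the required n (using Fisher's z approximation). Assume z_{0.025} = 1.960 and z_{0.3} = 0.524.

n = 16

Fisher's z: C = ½·ln((1+r)/(1−r)) = ½·ln(4.0000) = 0.6931.
n = ((z_{α/2} + z_β)/C)² + 3.
(1.960 + 0.524) / 0.6931 = 2.484 / 0.6931 = 3.584.
n = 3.584² + 3 = 12.84 + 3 = 15.8.
Round up.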